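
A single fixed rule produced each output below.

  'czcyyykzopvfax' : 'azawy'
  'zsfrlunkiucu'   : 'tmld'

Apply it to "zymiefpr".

zfs

What's happening: shift every letter 1 place forward in the alphabet (wrapping around), then keep one character in every 3, starting at position 2 (positions 2nd, 5th, 8th, ...).
On "zymiefpr": the first step gives "aznjfgqs", and the second then gives "zfs".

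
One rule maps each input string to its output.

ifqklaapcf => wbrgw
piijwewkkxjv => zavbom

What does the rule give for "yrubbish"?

The rule is to keep every other character starting from the second (positions 2nd, 4th, 6th, ...), then shift every letter 9 places backward in the alphabet (wrapping around).
For "yrubbish" the result is "iszy".

iszy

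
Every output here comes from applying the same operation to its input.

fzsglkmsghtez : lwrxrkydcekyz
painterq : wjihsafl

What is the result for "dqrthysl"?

qkdvijlz

Each output is the input with this applied: move the last 3 characters to the front (rotate right by 3), then shift every letter 8 places backward in the alphabet (wrapping around).
Applying both steps to "dqrthysl": "ysldqrth", then "qkdvijlz".
(Check on "fzsglkmsghtez": → "tezfzsglkmsgh" → "lwrxrkydcekyz" ✓)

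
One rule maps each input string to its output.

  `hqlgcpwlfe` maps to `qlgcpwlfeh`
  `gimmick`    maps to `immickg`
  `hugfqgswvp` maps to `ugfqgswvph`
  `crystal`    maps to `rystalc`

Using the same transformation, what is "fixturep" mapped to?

Rule — move the first character to the end.
Doing the same to "fixturep": "ixturepf".

ixturepf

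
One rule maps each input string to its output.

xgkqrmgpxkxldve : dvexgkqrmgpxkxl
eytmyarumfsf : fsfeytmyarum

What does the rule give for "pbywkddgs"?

dgspbywkd

Rule — move the last 3 characters to the front (rotate right by 3).
Applying that to "pbywkddgs" gives "dgspbywkd".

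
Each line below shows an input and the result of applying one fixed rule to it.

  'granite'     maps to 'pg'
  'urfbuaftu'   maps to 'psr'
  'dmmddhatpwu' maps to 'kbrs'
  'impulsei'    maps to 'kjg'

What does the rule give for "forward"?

my

In each case the input is transformed by: shift every letter 2 places backward in the alphabet (wrapping around), then keep one character in every 3, starting at position 2 (positions 2nd, 5th, 8th, ...).
For "forward", step one produces "dmpuypb"; step two turns that into "my".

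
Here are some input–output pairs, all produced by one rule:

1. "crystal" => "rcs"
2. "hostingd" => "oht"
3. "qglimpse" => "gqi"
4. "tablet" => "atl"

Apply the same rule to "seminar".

esi

Rule — swap each adjacent pair of characters (1↔2, 3↔4, ...), then keep only the first 3 characters.
Starting from "seminar": after the first operation, "esimanr"; after the second, "esi".
(Check on "hostingd": → "ohtsnidg" → "oht" ✓)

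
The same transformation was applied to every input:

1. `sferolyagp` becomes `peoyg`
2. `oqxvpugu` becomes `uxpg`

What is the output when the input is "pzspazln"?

The pattern: swap the first and last characters, then keep every other character starting from the first (positions 1st, 3rd, 5th, ...).
On "pzspazln": the first step gives "nzspazlp", and the second then gives "nsal".

nsal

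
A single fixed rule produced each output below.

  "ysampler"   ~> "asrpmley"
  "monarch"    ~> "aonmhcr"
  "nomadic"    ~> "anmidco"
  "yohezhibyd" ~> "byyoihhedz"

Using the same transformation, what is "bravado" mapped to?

arodbav

The pattern: sort the characters into reverse alphabetical order, then swap the first and last characters.
Working it through for "bravado": intermediate "vrodbaa", final "arodbav".
(Check on "monarch": → "ronmhca" → "aonmhcr" ✓)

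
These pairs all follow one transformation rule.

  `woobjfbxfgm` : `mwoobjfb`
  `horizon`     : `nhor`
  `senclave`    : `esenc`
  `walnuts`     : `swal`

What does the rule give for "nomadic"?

The rule is to move the last character to the front, then delete the last 3 characters.
For "nomadic", step one produces "cnomadi"; step two turns that into "cnom".

cnom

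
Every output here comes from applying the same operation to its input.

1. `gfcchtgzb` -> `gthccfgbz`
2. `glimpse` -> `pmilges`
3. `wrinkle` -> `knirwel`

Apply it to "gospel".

Each output is the input with this applied: move the last 2 characters to the front (rotate right by 2), then reverse the string.
On "gospel": the first step gives "elgosp", and the second then gives "psogle".

psogle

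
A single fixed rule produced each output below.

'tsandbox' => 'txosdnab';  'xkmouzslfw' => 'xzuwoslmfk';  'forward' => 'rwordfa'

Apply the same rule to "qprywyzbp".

In each case the input is transformed by: sort the characters into reverse alphabetical order, then swap each adjacent pair of characters (1↔2, 3↔4, ...).
Applying both steps to "qprywyzbp": "zyywrqppb", then "yzwyqrppb".

yzwyqrppb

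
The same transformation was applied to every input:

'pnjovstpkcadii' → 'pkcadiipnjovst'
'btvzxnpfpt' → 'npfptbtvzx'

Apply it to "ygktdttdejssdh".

dejssdhygktdtt

Looking at the pairs, the operation is to swap the front and back halves of the string.
On "ygktdttdejssdh" that produces "dejssdhygktdtt".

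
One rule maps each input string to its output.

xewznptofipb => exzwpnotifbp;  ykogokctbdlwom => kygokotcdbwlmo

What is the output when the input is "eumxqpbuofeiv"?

uexmpqubfoiev

What's happening: swap each adjacent pair of characters (1↔2, 3↔4, ...).
Applying that to "eumxqpbuofeiv" gives "uexmpqubfoiev".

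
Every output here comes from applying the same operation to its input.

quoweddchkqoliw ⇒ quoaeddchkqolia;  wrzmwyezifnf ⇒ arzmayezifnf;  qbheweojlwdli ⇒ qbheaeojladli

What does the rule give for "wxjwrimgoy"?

The rule is to replace every "w" with "a".
On "wxjwrimgoy" that produces "axjarimgoy".

axjarimgoy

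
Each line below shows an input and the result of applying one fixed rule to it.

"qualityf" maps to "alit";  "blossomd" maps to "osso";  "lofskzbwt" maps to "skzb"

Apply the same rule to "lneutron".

The rule is to delete the last 2 characters, then keep only the last 4 characters.
On "lneutron": the first step gives "lneutr", and the second then gives "eutr".

eutr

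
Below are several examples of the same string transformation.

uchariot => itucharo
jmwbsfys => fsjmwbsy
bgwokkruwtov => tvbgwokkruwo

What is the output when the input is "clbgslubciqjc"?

Each output is the input with this applied: move the last 2 characters to the front (rotate right by 2), then swap the first and last characters.
Starting from "clbgslubciqjc": after the first operation, "jcclbgslubciq"; after the second, "qcclbgslubcij".

qcclbgslubcij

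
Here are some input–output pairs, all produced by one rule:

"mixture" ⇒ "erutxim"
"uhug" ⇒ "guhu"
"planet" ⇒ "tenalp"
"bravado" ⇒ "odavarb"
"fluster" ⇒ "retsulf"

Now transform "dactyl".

lytcad

The pattern: reverse the string.
So "dactyl" becomes "lytcad".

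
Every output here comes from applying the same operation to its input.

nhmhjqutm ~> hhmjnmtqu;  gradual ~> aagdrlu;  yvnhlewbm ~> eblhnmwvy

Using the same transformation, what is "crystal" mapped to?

In each case the input is transformed by: sort the characters into alphabetical order, then swap each adjacent pair of characters (1↔2, 3↔4, ...).
Working it through for "crystal": intermediate "aclrsty", final "carltsy".
(Check on "yvnhlewbm": → "behlmnvwy" → "eblhnmwvy" ✓)

carltsy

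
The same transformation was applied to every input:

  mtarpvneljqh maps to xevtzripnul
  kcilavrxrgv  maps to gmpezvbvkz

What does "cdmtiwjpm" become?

The pattern: delete the first character, then shift every letter 4 places forward in the alphabet (wrapping around).
Starting from "cdmtiwjpm": after the first operation, "dmtiwjpm"; after the second, "hqxmantq".

hqxmantq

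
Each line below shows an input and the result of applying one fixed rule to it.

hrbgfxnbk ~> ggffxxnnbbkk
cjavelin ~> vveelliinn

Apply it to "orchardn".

Each output is the input with this applied: delete the first 3 characters, then double every character.
Working it through for "orchardn": intermediate "hardn", final "hhaarrddnn".

hhaarrddnn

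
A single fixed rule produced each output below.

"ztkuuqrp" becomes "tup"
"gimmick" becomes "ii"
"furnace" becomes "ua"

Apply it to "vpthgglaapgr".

Looking at the pairs, the operation is to keep one character in every 3, starting at position 2 (positions 2nd, 5th, 8th, ...).
"vpthgglaapgr" → "pgag".

pgag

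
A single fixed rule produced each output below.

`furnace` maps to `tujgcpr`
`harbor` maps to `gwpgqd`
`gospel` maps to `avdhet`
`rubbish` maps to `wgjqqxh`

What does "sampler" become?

Each output is the input with this applied: move the last character to the front, then shift every letter 11 places backward in the alphabet (wrapping around).
"sampler" → "rsample" → "ghpbeat".

ghpbeat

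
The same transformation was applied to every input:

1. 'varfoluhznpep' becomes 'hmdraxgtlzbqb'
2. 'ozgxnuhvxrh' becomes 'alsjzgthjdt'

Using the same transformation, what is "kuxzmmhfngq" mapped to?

The rule is to shift every letter 12 places forward in the alphabet (wrapping around).
"kuxzmmhfngq" → "wgjlyytrzsc".

wgjlyytrzsc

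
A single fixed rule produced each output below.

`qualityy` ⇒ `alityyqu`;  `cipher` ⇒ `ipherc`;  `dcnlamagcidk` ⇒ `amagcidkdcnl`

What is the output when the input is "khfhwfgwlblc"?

wfgwlblckhfh

What's happening: move the last 2 characters to the front (rotate right by 2), then swap the front and back halves of the string.
Applying both steps to "khfhwfgwlblc": "lckhfhwfgwlb", then "wfgwlblckhfh".
(Check on "dcnlamagcidk": → "dkdcnlamagci" → "amagcidkdcnl" ✓)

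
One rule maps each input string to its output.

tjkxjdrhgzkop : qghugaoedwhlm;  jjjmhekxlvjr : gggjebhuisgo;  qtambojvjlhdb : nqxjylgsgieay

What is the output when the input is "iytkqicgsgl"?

fvqhnfzdpdi

Each output is the input with this applied: shift every letter 3 places backward in the alphabet (wrapping around).
On "iytkqicgsgl" that produces "fvqhnfzdpdi".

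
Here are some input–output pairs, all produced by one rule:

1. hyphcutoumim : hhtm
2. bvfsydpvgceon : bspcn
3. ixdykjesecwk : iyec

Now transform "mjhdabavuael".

The rule is to keep one character in every 3, starting at position 1 (positions 1st, 4th, 7th, ...).
On "mjhdabavuael" that produces "mdaa".

mdaa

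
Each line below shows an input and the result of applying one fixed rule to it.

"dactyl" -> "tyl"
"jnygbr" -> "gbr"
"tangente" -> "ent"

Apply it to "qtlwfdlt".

fdl

Rule — swap the front and back halves of the string, then keep only the first 3 characters.
For "qtlwfdlt", step one produces "fdltqtlw"; step two turns that into "fdl".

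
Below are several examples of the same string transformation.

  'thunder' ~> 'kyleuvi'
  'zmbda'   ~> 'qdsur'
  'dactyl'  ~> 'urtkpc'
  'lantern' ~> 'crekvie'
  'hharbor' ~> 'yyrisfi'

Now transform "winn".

The transformation: shift every letter 9 places backward in the alphabet (wrapping around).
"winn" → "nzee".

nzee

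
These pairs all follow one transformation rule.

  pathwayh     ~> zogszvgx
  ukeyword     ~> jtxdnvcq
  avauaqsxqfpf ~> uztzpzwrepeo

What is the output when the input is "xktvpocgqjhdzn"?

jwusnofbipcgmy

Looking at the pairs, the operation is to shift every letter 1 place backward in the alphabet (wrapping around), then swap each adjacent pair of characters (1↔2, 3↔4, ...).
"xktvpocgqjhdzn" → "jwusnofbipcgmy".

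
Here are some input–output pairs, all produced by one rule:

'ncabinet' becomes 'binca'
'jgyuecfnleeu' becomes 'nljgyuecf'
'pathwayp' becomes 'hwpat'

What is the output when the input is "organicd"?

What's happening: delete the last 3 characters, then move the last 2 characters to the front (rotate right by 2).
For "organicd", step one produces "organ"; step two turns that into "anorg".

anorg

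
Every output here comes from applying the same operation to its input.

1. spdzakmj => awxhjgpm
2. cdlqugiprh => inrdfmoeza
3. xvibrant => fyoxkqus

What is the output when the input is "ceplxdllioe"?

The pattern: shift every letter 3 places backward in the alphabet (wrapping around), then move the first 2 characters to the end (rotate left by 2).
Working it through for "ceplxdllioe": intermediate "zbmiuaiiflb", final "miuaiiflbzb".
(Check on "cdlqugiprh": → "zainrdfmoe" → "inrdfmoeza" ✓)

miuaiiflbzb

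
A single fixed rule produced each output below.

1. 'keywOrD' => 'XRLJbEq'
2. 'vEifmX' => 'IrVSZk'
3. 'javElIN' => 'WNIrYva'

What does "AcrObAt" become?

Rule — shift every letter 13 places forward in the alphabet (wrapping around) — i.e. ROT13, then flip the case of every letter.
For "AcrObAt", step one produces "NpeBoNg"; step two turns that into "nPEbOnG".

nPEbOnG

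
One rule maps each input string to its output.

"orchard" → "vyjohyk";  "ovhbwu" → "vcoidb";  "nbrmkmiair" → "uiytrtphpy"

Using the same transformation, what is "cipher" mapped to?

jpwoly

In each case the input is transformed by: shift every letter 7 places forward in the alphabet (wrapping around).
"cipher" → "jpwoly".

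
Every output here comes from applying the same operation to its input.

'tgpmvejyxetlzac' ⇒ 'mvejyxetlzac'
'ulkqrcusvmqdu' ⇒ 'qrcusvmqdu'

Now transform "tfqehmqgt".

ehmqgt

The transformation: delete the first 3 characters.
"tfqehmqgt" → "ehmqgt".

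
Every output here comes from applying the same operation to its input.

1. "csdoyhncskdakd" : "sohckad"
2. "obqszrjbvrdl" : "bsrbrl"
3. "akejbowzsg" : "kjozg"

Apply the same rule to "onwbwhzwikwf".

Rule — keep every other character starting from the second (positions 2nd, 4th, 6th, ...).
On "onwbwhzwikwf" that produces "nbhwkf".

nbhwkf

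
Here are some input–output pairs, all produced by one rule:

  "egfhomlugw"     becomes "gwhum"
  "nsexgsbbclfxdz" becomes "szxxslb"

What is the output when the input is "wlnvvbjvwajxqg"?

The transformation: keep every other character starting from the second (positions 2nd, 4th, 6th, ...), then take characters alternately from the front and the back (1st, last, 2nd, 2nd-last, ...).
Working it through for "wlnvvbjvwajxqg": intermediate "lvbvaxg", final "lgvxbav".

lgvxbav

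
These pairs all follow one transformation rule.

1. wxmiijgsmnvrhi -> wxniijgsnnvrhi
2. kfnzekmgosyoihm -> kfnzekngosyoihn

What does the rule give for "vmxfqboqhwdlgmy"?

The pattern: replace every "m" with "n".
On "vmxfqboqhwdlgmy" that produces "vnxfqboqhwdlgny".

vnxfqboqhwdlgny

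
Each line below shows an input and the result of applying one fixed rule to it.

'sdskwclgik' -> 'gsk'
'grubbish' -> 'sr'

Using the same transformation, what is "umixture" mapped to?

rm

The transformation: swap the front and back halves of the string, then keep one character in every 3, starting at position 3 (positions 3rd, 6th, 9th, ...).
For "umixture" the result is "rm".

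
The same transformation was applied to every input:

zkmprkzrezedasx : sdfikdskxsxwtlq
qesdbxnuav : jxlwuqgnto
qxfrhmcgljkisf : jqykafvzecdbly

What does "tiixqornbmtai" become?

The rule is to shift every letter 7 places backward in the alphabet (wrapping around).
For "tiixqornbmtai" the result is "mbbqjhkgufmtb".

mbbqjhkgufmtb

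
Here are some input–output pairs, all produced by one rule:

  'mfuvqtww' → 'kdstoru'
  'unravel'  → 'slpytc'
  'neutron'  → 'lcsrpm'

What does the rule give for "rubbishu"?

pszzgqf

Looking at the pairs, the operation is to delete the last character, then shift every letter 2 places backward in the alphabet (wrapping around).
On "rubbishu": the first step gives "rubbish", and the second then gives "pszzgqf".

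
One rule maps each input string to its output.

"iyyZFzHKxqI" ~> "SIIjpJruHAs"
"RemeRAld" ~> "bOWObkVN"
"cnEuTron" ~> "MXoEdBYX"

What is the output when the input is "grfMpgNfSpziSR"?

QBPwZQxPcZJScb

The transformation: shift every letter 10 places forward in the alphabet (wrapping around), then flip the case of every letter.
For "grfMpgNfSpziSR" the result is "QBPwZQxPcZJScb".
(Check on "cnEuTron": → "mxOeDbyx" → "MXoEdBYX" ✓)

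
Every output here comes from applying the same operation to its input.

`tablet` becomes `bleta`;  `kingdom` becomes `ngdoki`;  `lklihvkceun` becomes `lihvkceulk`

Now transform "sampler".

mplesa

What's happening: delete the last character, then move the first 2 characters to the end (rotate left by 2).
"sampler" → "mplesa".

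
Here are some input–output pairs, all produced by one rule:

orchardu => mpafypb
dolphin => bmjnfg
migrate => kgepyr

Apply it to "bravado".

The transformation: shift every letter 2 places backward in the alphabet (wrapping around), then delete the last character.
For "bravado", step one produces "zpytybm"; step two turns that into "zpytyb".
(Check on "orchardu": → "mpafypbs" → "mpafypb" ✓)

zpytyb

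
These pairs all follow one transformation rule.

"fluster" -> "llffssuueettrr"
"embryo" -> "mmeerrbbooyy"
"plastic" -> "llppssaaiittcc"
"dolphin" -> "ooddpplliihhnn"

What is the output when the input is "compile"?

Looking at the pairs, the operation is to swap each adjacent pair of characters (1↔2, 3↔4, ...), then double every character.
For "compile", step one produces "ocpmlie"; step two turns that into "ooccppmmlliiee".

ooccppmmlliiee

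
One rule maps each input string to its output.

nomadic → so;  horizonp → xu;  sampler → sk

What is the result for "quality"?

What's happening: keep one character in every 3, starting at position 3 (positions 3rd, 6th, 9th, ...), then shift every letter 6 places forward in the alphabet (wrapping around).
"quality" → "at" → "gz".
(Check on "sampler": → "me" → "sk" ✓)

gz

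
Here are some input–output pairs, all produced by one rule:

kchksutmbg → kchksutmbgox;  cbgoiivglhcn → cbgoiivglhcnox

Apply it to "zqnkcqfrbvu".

The pattern: append "ox".
"zqnkcqfrbvu" → "zqnkcqfrbvuox".

zqnkcqfrbvuox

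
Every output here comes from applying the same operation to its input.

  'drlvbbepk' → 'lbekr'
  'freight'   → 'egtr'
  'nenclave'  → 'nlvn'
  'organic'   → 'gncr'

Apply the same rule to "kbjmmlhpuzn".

jmhunb

The transformation: move the first 2 characters to the end (rotate left by 2), then keep every other character starting from the first (positions 1st, 3rd, 5th, ...).
"kbjmmlhpuzn" → "jmhunb".
(Check on "freight": → "eightfr" → "egtr" ✓)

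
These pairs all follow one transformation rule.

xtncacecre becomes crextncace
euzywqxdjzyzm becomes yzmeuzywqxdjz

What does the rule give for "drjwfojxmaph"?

The transformation: move the last 3 characters to the front (rotate right by 3).
Doing the same to "drjwfojxmaph": "aphdrjwfojxm".

aphdrjwfojxm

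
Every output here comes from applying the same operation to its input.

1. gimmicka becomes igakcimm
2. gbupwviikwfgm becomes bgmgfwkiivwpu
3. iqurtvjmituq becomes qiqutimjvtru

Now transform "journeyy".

ojyyenru

Looking at the pairs, the operation is to reverse the string, then move the last 2 characters to the front (rotate right by 2).
Applying both steps to "journeyy": "yyenruoj", then "ojyyenru".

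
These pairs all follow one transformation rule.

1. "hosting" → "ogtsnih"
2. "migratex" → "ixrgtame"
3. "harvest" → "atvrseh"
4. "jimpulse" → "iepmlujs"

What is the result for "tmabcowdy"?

mybaocdwt

The transformation: swap the first and last characters, then swap each adjacent pair of characters (1↔2, 3↔4, ...).
On "tmabcowdy": the first step gives "ymabcowdt", and the second then gives "mybaocdwt".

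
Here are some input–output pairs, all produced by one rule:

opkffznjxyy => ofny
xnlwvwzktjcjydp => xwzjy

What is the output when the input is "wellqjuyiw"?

Looking at the pairs, the operation is to keep one character in every 3, starting at position 1 (positions 1st, 4th, 7th, ...).
So "wellqjuyiw" becomes "wluw".

wluw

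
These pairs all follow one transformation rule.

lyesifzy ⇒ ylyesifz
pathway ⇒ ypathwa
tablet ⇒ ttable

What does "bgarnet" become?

tbgarne

The pattern: move the last character to the front.
So "bgarnet" becomes "tbgarne".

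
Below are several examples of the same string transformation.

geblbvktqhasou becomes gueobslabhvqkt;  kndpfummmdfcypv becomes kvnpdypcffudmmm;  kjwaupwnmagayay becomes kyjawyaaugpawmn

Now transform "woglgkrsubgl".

wloggblugskr

Each output is the input with this applied: take characters alternately from the front and the back (1st, last, 2nd, 2nd-last, ...).
So "woglgkrsubgl" becomes "wloggblugskr".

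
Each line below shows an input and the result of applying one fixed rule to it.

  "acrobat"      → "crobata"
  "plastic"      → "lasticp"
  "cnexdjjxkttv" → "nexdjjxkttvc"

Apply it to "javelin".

avelinj

What's happening: move the first character to the end.
"javelin" → "avelinj".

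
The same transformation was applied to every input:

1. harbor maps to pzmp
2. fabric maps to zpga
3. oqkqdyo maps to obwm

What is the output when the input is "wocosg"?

The transformation: shift every letter 2 places backward in the alphabet (wrapping around), then keep only the last 4 characters.
"wocosg" → "umamqe" → "amqe".

amqe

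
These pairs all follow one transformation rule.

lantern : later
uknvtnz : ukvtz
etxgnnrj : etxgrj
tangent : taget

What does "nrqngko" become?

rqgko

Each output is the input with this applied: remove every "n".
For "nrqngko" the result is "rqgko".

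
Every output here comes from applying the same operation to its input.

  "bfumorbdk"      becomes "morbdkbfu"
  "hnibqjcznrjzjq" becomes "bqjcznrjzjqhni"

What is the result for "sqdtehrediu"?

tehrediusqd

The rule is to move the first 3 characters to the end (rotate left by 3).
On "sqdtehrediu" that produces "tehrediusqd".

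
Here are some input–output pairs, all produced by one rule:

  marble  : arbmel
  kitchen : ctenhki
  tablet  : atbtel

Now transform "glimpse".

esgpiml

Looking at the pairs, the operation is to sort the characters into alphabetical order, then take characters alternately from the front and the back (1st, last, 2nd, 2nd-last, ...).
On "glimpse": the first step gives "egilmps", and the second then gives "esgpiml".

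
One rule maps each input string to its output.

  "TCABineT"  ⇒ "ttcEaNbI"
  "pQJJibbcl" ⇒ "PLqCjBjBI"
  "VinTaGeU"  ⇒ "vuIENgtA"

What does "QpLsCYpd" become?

qDPPlySc

Rule — flip the case of every letter, then take characters alternately from the front and the back (1st, last, 2nd, 2nd-last, ...).
On "QpLsCYpd": the first step gives "qPlScyPD", and the second then gives "qDPPlySc".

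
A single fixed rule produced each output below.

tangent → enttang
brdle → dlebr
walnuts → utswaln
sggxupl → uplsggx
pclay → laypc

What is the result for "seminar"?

narsemi

What's happening: move the last 3 characters to the front (rotate right by 3).
Doing the same to "seminar": "narsemi".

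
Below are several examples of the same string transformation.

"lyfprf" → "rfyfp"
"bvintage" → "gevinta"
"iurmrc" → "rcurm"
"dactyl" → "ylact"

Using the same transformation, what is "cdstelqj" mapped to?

qjdstel

The rule is to delete the first character, then move the last 2 characters to the front (rotate right by 2).
Working it through for "cdstelqj": intermediate "dstelqj", final "qjdstel".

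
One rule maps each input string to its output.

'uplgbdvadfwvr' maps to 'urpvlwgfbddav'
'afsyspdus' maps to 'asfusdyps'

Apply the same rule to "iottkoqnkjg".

Rule — take characters alternately from the front and the back (1st, last, 2nd, 2nd-last, ...).
"iottkoqnkjg" → "igojtktnkqo".

igojtktnkqo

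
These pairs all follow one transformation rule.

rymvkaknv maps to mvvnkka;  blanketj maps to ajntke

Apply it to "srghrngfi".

gihfrgn

Looking at the pairs, the operation is to delete the first 2 characters, then take characters alternately from the front and the back (1st, last, 2nd, 2nd-last, ...).
Applying both steps to "srghrngfi": "ghrngfi", then "gihfrgn".
(Check on "rymvkaknv": → "mvkaknv" → "mvvnkka" ✓)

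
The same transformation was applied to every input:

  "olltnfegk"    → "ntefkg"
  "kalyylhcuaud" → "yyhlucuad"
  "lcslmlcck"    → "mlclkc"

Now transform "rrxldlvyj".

dlvljy

The rule is to delete the first 3 characters, then swap each adjacent pair of characters (1↔2, 3↔4, ...).
For "rrxldlvyj", step one produces "ldlvyj"; step two turns that into "dlvljy".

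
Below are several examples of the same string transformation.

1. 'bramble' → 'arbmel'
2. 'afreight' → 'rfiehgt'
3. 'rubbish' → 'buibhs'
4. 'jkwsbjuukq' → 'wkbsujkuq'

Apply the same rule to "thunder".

uhdnre

Rule — delete the first character, then swap each adjacent pair of characters (1↔2, 3↔4, ...).
For "thunder", step one produces "hunder"; step two turns that into "uhdnre".
(Check on "afreight": → "freight" → "rfiehgt" ✓)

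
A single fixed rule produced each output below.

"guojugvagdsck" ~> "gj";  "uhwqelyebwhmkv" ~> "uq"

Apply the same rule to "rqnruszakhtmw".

Each output is the input with this applied: keep one character in every 3, starting at position 1 (positions 1st, 4th, 7th, ...), then delete the last 3 characters.
For "rqnruszakhtmw", step one produces "rrzhw"; step two turns that into "rr".

rr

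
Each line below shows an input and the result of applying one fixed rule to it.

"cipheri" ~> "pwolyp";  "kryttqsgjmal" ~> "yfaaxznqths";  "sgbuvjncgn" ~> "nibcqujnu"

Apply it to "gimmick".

The pattern: delete the first character, then shift every letter 7 places forward in the alphabet (wrapping around).
Applying that to "gimmick" gives "pttpjr".

pttpjr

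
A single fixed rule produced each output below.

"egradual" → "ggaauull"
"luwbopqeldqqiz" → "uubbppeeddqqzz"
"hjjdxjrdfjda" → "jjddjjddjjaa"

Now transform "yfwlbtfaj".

The transformation: keep every other character starting from the second (positions 2nd, 4th, 6th, ...), then double every character.
"yfwlbtfaj" → "flta" → "ffllttaa".
(Check on "egradual": → "gaul" → "ggaauull" ✓)

ffllttaa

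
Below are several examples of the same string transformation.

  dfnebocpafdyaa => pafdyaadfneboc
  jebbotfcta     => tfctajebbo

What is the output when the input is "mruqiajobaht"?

jobahtmruqia

The rule is to swap the front and back halves of the string.
"mruqiajobaht" → "jobahtmruqia".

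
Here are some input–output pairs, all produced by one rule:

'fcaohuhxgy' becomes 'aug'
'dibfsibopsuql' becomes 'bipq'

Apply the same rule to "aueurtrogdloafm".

What's happening: keep one character in every 3, starting at position 3 (positions 3rd, 6th, 9th, ...).
On "aueurtrogdloafm" that produces "etgom".

etgom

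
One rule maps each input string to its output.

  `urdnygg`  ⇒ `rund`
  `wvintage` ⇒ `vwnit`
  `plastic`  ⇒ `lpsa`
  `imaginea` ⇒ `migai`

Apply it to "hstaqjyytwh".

shatjqyy

What's happening: delete the last 3 characters, then swap each adjacent pair of characters (1↔2, 3↔4, ...).
Starting from "hstaqjyytwh": after the first operation, "hstaqjyy"; after the second, "shatjqyy".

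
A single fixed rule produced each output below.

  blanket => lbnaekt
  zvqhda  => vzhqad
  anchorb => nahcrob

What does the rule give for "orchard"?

rohcrad

Rule — swap each adjacent pair of characters (1↔2, 3↔4, ...).
"orchard" → "rohcrad".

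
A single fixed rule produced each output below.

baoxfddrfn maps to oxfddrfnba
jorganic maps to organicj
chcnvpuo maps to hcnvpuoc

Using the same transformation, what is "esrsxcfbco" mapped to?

In each case the input is transformed by: swap the front and back halves of the string, then move the last 3 characters to the front (rotate right by 3).
Doing the same to "esrsxcfbco": "rsxcfbcoes".

rsxcfbcoes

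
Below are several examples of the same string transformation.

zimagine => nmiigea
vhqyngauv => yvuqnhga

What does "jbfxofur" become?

xuroffb

Each output is the input with this applied: delete the first character, then sort the characters into reverse alphabetical order.
Starting from "jbfxofur": after the first operation, "bfxofur"; after the second, "xuroffb".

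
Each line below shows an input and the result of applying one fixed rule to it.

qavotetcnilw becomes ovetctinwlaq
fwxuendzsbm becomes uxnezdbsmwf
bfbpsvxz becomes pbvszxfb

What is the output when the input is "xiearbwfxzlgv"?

Each output is the input with this applied: swap each adjacent pair of characters (1↔2, 3↔4, ...), then move the first 2 characters to the end (rotate left by 2).
For "xiearbwfxzlgv", step one produces "ixaebrfwzxglv"; step two turns that into "aebrfwzxglvix".

aebrfwzxglvix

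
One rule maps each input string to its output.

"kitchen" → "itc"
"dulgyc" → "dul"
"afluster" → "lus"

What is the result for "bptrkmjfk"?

rkm

The pattern: move the last 3 characters to the front (rotate right by 3), then keep only the last 3 characters.
On "bptrkmjfk" that produces "rkm".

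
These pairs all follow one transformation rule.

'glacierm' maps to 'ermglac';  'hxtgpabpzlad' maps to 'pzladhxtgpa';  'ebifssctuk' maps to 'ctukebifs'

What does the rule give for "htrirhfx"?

In each case the input is transformed by: swap the front and back halves of the string, then delete the first character.
So "htrirhfx" becomes "hfxhtri".

hfxhtri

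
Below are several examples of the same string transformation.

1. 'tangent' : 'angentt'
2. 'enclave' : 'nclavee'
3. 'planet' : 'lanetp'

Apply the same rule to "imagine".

The transformation: move the first character to the end.
On "imagine" that produces "maginei".

maginei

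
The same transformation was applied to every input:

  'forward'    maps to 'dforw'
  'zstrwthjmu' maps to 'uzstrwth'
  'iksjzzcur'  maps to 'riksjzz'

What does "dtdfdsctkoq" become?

qdtdfdsct

The rule is to move the last 3 characters to the front (rotate right by 3), then delete the first 2 characters.
"dtdfdsctkoq" → "koqdtdfdsct" → "qdtdfdsct".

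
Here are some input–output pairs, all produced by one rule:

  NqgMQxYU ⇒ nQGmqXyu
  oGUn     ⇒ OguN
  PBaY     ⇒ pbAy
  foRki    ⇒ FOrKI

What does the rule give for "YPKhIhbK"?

ypkHiHBk

Rule — flip the case of every letter.
"YPKhIhbK" → "ypkHiHBk".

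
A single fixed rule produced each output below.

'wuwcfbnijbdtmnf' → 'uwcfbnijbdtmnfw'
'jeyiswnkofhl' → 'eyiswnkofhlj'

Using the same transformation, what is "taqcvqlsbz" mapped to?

aqcvqlsbzt

What's happening: move the first character to the end.
Applying that to "taqcvqlsbz" gives "aqcvqlsbzt".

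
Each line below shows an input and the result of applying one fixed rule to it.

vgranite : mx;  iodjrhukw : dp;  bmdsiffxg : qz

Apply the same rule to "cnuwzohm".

The transformation: shift every letter 7 places backward in the alphabet (wrapping around), then keep only the last 2 characters.
Applying both steps to "cnuwzohm": "vgnpshaf", then "af".

af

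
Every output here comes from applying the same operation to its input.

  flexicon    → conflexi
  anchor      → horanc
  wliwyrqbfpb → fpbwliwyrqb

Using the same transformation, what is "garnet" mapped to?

Rule — move the last 3 characters to the front (rotate right by 3).
Applying that to "garnet" gives "netgar".

netgar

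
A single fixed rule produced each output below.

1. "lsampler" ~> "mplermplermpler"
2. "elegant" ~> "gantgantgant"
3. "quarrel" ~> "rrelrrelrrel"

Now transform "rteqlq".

Each output is the input with this applied: delete the first 3 characters, then write the whole string 3 times in a row.
On "rteqlq": the first step gives "qlq", and the second then gives "qlqqlqqlq".
(Check on "quarrel": → "rrel" → "rrelrrelrrel" ✓)

qlqqlqqlq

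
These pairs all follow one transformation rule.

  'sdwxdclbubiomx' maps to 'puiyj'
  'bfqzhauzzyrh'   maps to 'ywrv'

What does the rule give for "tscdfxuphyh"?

Each output is the input with this applied: shift every letter 3 places backward in the alphabet (wrapping around), then keep one character in every 3, starting at position 1 (positions 1st, 4th, 7th, ...).
On "tscdfxuphyh": the first step gives "qpzacurmeve", and the second then gives "qarv".

qarv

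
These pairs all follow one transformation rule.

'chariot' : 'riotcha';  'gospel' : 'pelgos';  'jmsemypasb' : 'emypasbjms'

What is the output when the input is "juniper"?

Each output is the input with this applied: move the first 3 characters to the end (rotate left by 3).
"juniper" → "iperjun".

iperjun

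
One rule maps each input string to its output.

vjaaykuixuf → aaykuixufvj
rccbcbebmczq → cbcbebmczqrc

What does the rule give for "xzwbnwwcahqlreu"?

The transformation: move the first 2 characters to the end (rotate left by 2).
So "xzwbnwwcahqlreu" becomes "wbnwwcahqlreuxz".

wbnwwcahqlreuxz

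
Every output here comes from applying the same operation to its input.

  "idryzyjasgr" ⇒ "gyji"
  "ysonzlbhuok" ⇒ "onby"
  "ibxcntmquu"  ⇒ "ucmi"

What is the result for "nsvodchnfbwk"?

bohn

The rule is to keep one character in every 3, starting at position 1 (positions 1st, 4th, 7th, ...), then swap the first and last characters.
On "nsvodchnfbwk": the first step gives "nohb", and the second then gives "bohn".
(Check on "ibxcntmquu": → "icmu" → "ucmi" ✓)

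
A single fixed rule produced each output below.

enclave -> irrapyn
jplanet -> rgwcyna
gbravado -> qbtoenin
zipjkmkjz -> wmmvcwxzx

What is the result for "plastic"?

vpcynfg

The pattern: shift every letter 13 places forward in the alphabet (wrapping around) — i.e. ROT13, then move the last 2 characters to the front (rotate right by 2).
"plastic" → "cynfgvp" → "vpcynfg".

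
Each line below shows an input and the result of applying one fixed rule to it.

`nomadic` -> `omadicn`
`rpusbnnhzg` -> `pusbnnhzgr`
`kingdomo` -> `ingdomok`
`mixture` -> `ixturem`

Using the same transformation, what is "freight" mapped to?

reightf

What's happening: move the first character to the end.
Applying that to "freight" gives "reightf".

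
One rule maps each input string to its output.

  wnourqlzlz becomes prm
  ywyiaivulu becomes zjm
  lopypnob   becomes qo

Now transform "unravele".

The transformation: keep one character in every 3, starting at position 3 (positions 3rd, 6th, 9th, ...), then shift every letter 1 place forward in the alphabet (wrapping around).
On "unravele" that produces "sf".
(Check on "lopypnob": → "pn" → "qo" ✓)

sf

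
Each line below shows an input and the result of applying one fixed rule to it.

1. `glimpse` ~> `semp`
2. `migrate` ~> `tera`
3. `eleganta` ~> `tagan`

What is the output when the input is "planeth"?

The rule is to delete the first 3 characters, then move the last 2 characters to the front (rotate right by 2).
Applying both steps to "planeth": "neth", then "thne".
(Check on "glimpse": → "mpse" → "semp" ✓)

thne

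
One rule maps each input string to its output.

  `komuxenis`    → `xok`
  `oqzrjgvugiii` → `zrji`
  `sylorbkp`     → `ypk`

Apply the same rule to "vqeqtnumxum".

xuqm

Rule — sort the characters into reverse alphabetical order, then keep one character in every 3, starting at position 1 (positions 1st, 4th, 7th, ...).
"vqeqtnumxum" → "xuqm".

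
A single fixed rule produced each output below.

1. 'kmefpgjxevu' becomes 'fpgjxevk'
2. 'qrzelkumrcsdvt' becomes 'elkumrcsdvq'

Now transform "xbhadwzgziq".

adwzgzix

What's happening: swap the first and last characters, then delete the first 3 characters.
On "xbhadwzgziq": the first step gives "qbhadwzgzix", and the second then gives "adwzgzix".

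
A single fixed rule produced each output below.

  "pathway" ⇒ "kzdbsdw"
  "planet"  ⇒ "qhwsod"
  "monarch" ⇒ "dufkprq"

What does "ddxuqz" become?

xtcgga

The pattern: shift every letter 3 places forward in the alphabet (wrapping around), then move the first 3 characters to the end (rotate left by 3).
On "ddxuqz": the first step gives "ggaxtc", and the second then gives "xtcgga".
(Check on "pathway": → "sdwkzdb" → "kzdbsdw" ✓)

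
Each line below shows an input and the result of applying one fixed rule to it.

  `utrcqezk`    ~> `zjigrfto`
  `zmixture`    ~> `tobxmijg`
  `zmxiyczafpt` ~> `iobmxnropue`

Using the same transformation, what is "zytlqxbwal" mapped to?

aoniafmqlp

What's happening: shift every letter 11 places backward in the alphabet (wrapping around), then move the last character to the front.
Starting from "zytlqxbwal": after the first operation, "oniafmqlpa"; after the second, "aoniafmqlp".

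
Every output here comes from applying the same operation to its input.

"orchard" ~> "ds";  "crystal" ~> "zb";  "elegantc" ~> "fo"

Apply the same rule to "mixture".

Each output is the input with this applied: keep one character in every 3, starting at position 3 (positions 3rd, 6th, 9th, ...), then shift every letter 1 place forward in the alphabet (wrapping around).
So "mixture" becomes "ys".

ys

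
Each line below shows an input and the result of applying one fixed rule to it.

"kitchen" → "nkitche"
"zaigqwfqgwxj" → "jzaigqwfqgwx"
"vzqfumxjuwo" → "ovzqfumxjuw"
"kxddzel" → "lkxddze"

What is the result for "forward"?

What's happening: move the last character to the front.
On "forward" that produces "dforwar".

dforwar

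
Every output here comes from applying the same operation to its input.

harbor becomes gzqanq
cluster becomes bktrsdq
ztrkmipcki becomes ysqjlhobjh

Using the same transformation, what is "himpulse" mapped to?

In each case the input is transformed by: shift every letter 1 place backward in the alphabet (wrapping around).
Applying that to "himpulse" gives "ghlotkrd".

ghlotkrd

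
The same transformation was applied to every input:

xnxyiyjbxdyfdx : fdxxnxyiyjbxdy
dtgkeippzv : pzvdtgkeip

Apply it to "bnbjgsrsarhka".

hkabnbjgsrsar

The transformation: move the last 3 characters to the front (rotate right by 3).
"bnbjgsrsarhka" → "hkabnbjgsrsar".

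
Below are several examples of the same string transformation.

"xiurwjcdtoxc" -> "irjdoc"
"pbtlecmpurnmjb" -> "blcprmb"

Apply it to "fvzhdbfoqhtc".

vhbohc

Rule — keep every other character starting from the second (positions 2nd, 4th, 6th, ...).
For "fvzhdbfoqhtc" the result is "vhbohc".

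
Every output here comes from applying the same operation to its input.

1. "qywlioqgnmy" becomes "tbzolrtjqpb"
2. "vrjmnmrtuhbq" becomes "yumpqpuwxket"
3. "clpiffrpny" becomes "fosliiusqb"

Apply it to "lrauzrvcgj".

oudxcuyfjm

Looking at the pairs, the operation is to shift every letter 3 places forward in the alphabet (wrapping around).
On "lrauzrvcgj" that produces "oudxcuyfjm".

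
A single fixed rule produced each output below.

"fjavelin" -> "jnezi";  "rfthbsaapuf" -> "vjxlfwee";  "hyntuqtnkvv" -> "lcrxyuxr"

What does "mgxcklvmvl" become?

The rule is to shift every letter 4 places forward in the alphabet (wrapping around), then delete the last 3 characters.
"mgxcklvmvl" → "qkbgopz".
(Check on "fjavelin": → "jnezipmr" → "jnezi" ✓)

qkbgopz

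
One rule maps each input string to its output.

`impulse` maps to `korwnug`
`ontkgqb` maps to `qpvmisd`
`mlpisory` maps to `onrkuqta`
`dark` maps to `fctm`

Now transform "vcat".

xecv

Looking at the pairs, the operation is to shift every letter 2 places forward in the alphabet (wrapping around).
For "vcat" the result is "xecv".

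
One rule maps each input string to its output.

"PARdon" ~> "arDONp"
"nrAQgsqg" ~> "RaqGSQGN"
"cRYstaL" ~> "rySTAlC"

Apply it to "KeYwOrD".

In each case the input is transformed by: move the first character to the end, then flip the case of every letter.
For "KeYwOrD", step one produces "eYwOrDK"; step two turns that into "EyWoRdk".

EyWoRdk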